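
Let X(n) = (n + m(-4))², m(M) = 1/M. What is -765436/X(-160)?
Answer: -12246976/410881 ≈ -29.807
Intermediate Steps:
X(n) = (-¼ + n)² (X(n) = (n + 1/(-4))² = (n - ¼)² = (-¼ + n)²)
-765436/X(-160) = -765436*16/(-1 + 4*(-160))² = -765436*16/(-1 - 640)² = -765436/((1/16)*(-641)²) = -765436/((1/16)*410881) = -765436/410881/16 = -765436*16/410881 = -12246976/410881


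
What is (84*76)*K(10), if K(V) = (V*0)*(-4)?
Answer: 0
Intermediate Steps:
K(V) = 0 (K(V) = 0*(-4) = 0)
(84*76)*K(10) = (84*76)*0 = 6384*0 = 0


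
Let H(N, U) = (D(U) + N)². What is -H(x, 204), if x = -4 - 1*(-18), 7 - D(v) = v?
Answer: -33489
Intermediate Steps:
D(v) = 7 - v
x = 14 (x = -4 + 18 = 14)
H(N, U) = (7 + N - U)² (H(N, U) = ((7 - U) + N)² = (7 + N - U)²)
-H(x, 204) = -(7 + 14 - 1*204)² = -(7 + 14 - 204)² = -1*(-183)² = -1*33489 = -33489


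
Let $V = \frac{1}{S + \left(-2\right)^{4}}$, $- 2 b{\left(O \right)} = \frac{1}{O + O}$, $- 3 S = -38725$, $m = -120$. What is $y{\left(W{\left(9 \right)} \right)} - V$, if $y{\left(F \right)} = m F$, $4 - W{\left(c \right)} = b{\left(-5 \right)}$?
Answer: $- \frac{18378405}{38773} \approx -474.0$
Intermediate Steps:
$S = \frac{38725}{3}$ ($S = \left(- \frac{1}{3}\right) \left(-38725\right) = \frac{38725}{3} \approx 12908.0$)
$b{\left(O \right)} = - \frac{1}{4 O}$ ($b{\left(O \right)} = - \frac{1}{2 \left(O + O\right)} = - \frac{1}{2 \cdot 2 O} = - \frac{\frac{1}{2} \frac{1}{O}}{2} = - \frac{1}{4 O}$)
$W{\left(c \right)} = \frac{79}{20}$ ($W{\left(c \right)} = 4 - - \frac{1}{4 \left(-5\right)} = 4 - \left(- \frac{1}{4}\right) \left(- \frac{1}{5}\right) = 4 - \frac{1}{20} = \frac{79}{20}$)
$y{\left(F \right)} = - 120 F$
$V = \frac{3}{38773}$ ($V = \frac{1}{\frac{38725}{3} + \left(-2\right)^{4}} = \frac{1}{\frac{38725}{3} + 16} = \frac{1}{\frac{38773}{3}} = \frac{3}{38773} \approx 7.7373 \cdot 10^{-5}$)
$y{\left(W{\left(9 \right)} \right)} - V = \left(-120\right) \frac{79}{20} - \frac{3}{38773} = -474 - \frac{3}{38773} = - \frac{18378405}{38773}$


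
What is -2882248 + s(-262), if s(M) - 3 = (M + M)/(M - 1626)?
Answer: -1360419509/472 ≈ -2.8822e+6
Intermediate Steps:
s(M) = 3 + 2*M/(-1626 + M) (s(M) = 3 + (M + M)/(M - 1626) = 3 + (2*M)/(-1626 + M) = 3 + 2*M/(-1626 + M))
-2882248 + s(-262) = -2882248 + (-4878 + 5*(-262))/(-1626 - 262) = -2882248 + (-4878 - 1310)/(-1888) = -2882248 - 1/1888*(-6188) = -2882248 + 1547/472 = -1360419509/472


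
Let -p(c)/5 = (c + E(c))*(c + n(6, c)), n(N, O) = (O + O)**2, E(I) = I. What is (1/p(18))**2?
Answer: 1/55941710400 ≈ 1.7876e-11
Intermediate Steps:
n(N, O) = 4*O**2 (n(N, O) = (2*O)**2 = 4*O**2)
p(c) = -10*c*(c + 4*c**2) (p(c) = -5*(c + c)*(c + 4*c**2) = -5*2*c*(c + 4*c**2) = -10*c*(c + 4*c**2))
(1/p(18))**2 = (1/(18**2*(-10 - 40*18)))**2 = (1/(324*(-10 - 720)))**2 = (1/(324*(-730)))**2 = (1/(-236520))**2 = (-1/236520)**2 = 1/55941710400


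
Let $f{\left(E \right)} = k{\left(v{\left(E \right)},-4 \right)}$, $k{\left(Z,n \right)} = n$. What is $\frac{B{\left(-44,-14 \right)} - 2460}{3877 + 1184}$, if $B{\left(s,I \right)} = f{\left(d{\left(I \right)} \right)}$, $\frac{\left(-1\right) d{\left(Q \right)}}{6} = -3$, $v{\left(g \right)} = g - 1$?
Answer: $- \frac{352}{723} \approx -0.48686$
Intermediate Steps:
$v{\left(g \right)} = -1 + g$ ($v{\left(g \right)} = g - 1 = -1 + g$)
$d{\left(Q \right)} = 18$ ($d{\left(Q \right)} = \left(-6\right) \left(-3\right) = 18$)
$f{\left(E \right)} = -4$
$B{\left(s,I \right)} = -4$
$\frac{B{\left(-44,-14 \right)} - 2460}{3877 + 1184} = \frac{-4 - 2460}{3877 + 1184} = \frac{-4 - 2460}{5061} = \left(-2464\right) \frac{1}{5061} = - \frac{352}{723}$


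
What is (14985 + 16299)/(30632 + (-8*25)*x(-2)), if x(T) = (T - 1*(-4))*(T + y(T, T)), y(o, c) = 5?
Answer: 7821/7358 ≈ 1.0629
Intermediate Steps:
x(T) = (4 + T)*(5 + T) (x(T) = (T - 1*(-4))*(T + 5) = (T + 4)*(5 + T) = (4 + T)*(5 + T))
(14985 + 16299)/(30632 + (-8*25)*x(-2)) = (14985 + 16299)/(30632 + (-8*25)*(20 + (-2)² + 9*(-2))) = 31284/(30632 - 200*(20 + 4 - 18)) = 31284/(30632 - 200*6) = 31284/(30632 - 1200) = 31284/29432 = 31284*(1/29432) = 7821/7358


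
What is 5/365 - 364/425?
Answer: -26147/31025 ≈ -0.84277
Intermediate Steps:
5/365 - 364/425 = 5*(1/365) - 364*1/425 = 1/73 - 364/425 = -26147/31025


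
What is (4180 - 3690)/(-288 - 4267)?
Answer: -98/911 ≈ -0.10757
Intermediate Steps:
(4180 - 3690)/(-288 - 4267) = 490/(-4555) = 490*(-1/4555) = -98/911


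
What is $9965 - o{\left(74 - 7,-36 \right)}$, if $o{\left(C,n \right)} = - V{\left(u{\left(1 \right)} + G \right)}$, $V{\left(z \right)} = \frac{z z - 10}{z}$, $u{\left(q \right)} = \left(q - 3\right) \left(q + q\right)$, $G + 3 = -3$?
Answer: $9956$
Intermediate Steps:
$G = -6$ ($G = -3 - 3 = -6$)
$u{\left(q \right)} = 2 q \left(-3 + q\right)$ ($u{\left(q \right)} = \left(-3 + q\right) 2 q = 2 q \left(-3 + q\right)$)
$V{\left(z \right)} = \frac{-10 + z^{2}}{z}$ ($V{\left(z \right)} = \frac{z^{2} - 10}{z} = \frac{-10 + z^{2}}{z}$)
$o{\left(C,n \right)} = 9$ ($o{\left(C,n \right)} = - (\left(2 \cdot 1 \left(-3 + 1\right) - 6\right) - \frac{10}{2 \cdot 1 \left(-3 + 1\right) - 6}) = - (\left(2 \cdot 1 \left(-2\right) - 6\right) - \frac{10}{2 \cdot 1 \left(-2\right) - 6}) = - (\left(-4 - 6\right) - \frac{10}{-4 - 6}) = - (-10 - \frac{10}{-10}) = - (-10 - -1) = - (-10 + 1) = \left(-1\right) \left(-9\right) = 9$)
$9965 - o{\left(74 - 7,-36 \right)} = 9965 - 9 = 9956$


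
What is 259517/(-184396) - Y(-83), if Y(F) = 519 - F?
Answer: -111265909/184396 ≈ -603.41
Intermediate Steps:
259517/(-184396) - Y(-83) = 259517/(-184396) - (519 - 1*(-83)) = 259517*(-1/184396) - (519 + 83) = -259517/184396 - 1*602 = -259517/184396 - 602 = -111265909/184396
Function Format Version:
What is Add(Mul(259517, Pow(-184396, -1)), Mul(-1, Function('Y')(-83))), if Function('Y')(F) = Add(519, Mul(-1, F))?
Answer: Rational(-111265909, 184396) ≈ -603.41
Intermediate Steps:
Add(Mul(259517, Pow(-184396, -1)), Mul(-1, Function('Y')(-83))) = Add(Mul(259517, Pow(-184396, -1)), Mul(-1, Add(519, Mul(-1, -83)))) = Add(Mul(259517, Rational(-1, 184396)), Mul(-1, Add(519, 83))) = Add(Rational(-259517, 184396), Mul(-1, 602)) = Add(Rational(-259517, 184396), -602) = Rational(-111265909, 184396)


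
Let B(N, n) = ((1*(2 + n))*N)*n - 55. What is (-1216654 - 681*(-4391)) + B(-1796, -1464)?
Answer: -3842327366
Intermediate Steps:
B(N, n) = -55 + N*n*(2 + n) (B(N, n) = ((2 + n)*N)*n - 55 = (N*(2 + n))*n - 55 = N*n*(2 + n) - 55 = -55 + N*n*(2 + n))
(-1216654 - 681*(-4391)) + B(-1796, -1464) = (-1216654 - 681*(-4391)) + (-55 - 1796*(-1464)**2 + 2*(-1796)*(-1464)) = (-1216654 + 2990271) + (-55 - 1796*2143296 + 5258688) = 1773617 + (-55 - 3849359616 + 5258688) = 1773617 - 3844100983 = -3842327366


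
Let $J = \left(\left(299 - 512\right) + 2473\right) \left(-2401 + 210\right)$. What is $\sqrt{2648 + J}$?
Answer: $2 i \sqrt{1237253} \approx 2224.6 i$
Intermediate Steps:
$J = -4951660$ ($J = \left(\left(299 - 512\right) + 2473\right) \left(-2191\right) = \left(-213 + 2473\right) \left(-2191\right) = 2260 \left(-2191\right) = -4951660$)
$\sqrt{2648 + J} = \sqrt{2648 - 4951660} = \sqrt{-4949012} = 2 i \sqrt{1237253}$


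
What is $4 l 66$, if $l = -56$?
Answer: $-14784$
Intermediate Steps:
$4 l 66 = 4 \left(-56\right) 66 = \left(-224\right) 66 = -14784$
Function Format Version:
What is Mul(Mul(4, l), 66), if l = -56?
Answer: -14784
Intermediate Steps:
Mul(Mul(4, l), 66) = Mul(Mul(4, -56), 66) = Mul(-224, 66) = -14784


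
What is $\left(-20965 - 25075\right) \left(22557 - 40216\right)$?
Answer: $813020360$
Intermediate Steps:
$\left(-20965 - 25075\right) \left(22557 - 40216\right) = \left(-46040\right) \left(-17659\right) = 813020360$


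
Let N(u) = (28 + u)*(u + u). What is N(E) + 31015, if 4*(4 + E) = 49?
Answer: 252905/8 ≈ 31613.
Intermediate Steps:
E = 33/4 (E = -4 + (1/4)*49 = -4 + 49/4 = 33/4 ≈ 8.2500)
N(u) = 2*u*(28 + u) (N(u) = (28 + u)*(2*u) = 2*u*(28 + u))
N(E) + 31015 = 2*(33/4)*(28 + 33/4) + 31015 = 2*(33/4)*(145/4) + 31015 = 4785/8 + 31015 = 252905/8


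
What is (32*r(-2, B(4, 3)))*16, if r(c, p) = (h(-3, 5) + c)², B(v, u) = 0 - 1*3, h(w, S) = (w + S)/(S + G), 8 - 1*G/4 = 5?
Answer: 524288/289 ≈ 1814.1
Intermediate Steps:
G = 12 (G = 32 - 4*5 = 32 - 20 = 12)
h(w, S) = (S + w)/(12 + S) (h(w, S) = (w + S)/(S + 12) = (S + w)/(12 + S))
B(v, u) = -3 (B(v, u) = 0 - 3 = -3)
r(c, p) = (2/17 + c)² (r(c, p) = ((5 - 3)/(12 + 5) + c)² = (2/17 + c)²)
(32*r(-2, B(4, 3)))*16 = (32*((2 + 17*(-2))²/289))*16 = (32*((2 - 34)²/289))*16 = (32*((1/289)*(-32)²))*16 = (32*((1/289)*1024))*16 = (32*(1024/289))*16 = (32768/289)*16 = 524288/289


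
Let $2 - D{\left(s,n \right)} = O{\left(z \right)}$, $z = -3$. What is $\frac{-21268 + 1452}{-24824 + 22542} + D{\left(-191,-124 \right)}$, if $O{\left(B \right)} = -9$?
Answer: $\frac{22459}{1141} \approx 19.684$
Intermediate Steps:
$D{\left(s,n \right)} = 11$ ($D{\left(s,n \right)} = 2 - -9 = 2 + 9 = 11$)
$\frac{-21268 + 1452}{-24824 + 22542} + D{\left(-191,-124 \right)} = \frac{-21268 + 1452}{-24824 + 22542} + 11 = - \frac{19816}{-2282} + 11 = \left(-19816\right) \left(- \frac{1}{2282}\right) + 11 = \frac{9908}{1141} + 11 = \frac{22459}{1141}$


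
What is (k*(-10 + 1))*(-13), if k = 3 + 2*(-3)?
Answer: -351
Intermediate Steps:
k = -3 (k = 3 - 6 = -3)
(k*(-10 + 1))*(-13) = -3*(-10 + 1)*(-13) = -3*(-9)*(-13) = 27*(-13) = -351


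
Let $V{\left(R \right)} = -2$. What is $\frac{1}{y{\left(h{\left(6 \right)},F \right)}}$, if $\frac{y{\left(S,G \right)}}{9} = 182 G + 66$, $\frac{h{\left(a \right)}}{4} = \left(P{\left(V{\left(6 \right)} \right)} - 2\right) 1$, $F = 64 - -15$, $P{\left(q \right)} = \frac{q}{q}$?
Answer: $\frac{1}{129996} \approx 7.6925 \cdot 10^{-6}$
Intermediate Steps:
$P{\left(q \right)} = 1$
$F = 79$ ($F = 64 + 15 = 79$)
$h{\left(a \right)} = -4$ ($h{\left(a \right)} = 4 \left(1 - 2\right) 1 = 4 \left(\left(-1\right) 1\right) = 4 \left(-1\right) = -4$)
$y{\left(S,G \right)} = 594 + 1638 G$ ($y{\left(S,G \right)} = 9 \left(182 G + 66\right) = 9 \left(66 + 182 G\right) = 594 + 1638 G$)
$\frac{1}{y{\left(h{\left(6 \right)},F \right)}} = \frac{1}{594 + 1638 \cdot 79} = \frac{1}{594 + 129402} = \frac{1}{129996}$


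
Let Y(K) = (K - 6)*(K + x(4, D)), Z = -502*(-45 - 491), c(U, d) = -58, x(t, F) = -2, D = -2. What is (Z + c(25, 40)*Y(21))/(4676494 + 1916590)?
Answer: 126271/3296542 ≈ 0.038304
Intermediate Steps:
Z = 269072 (Z = -502*(-536) = 269072)
Y(K) = (-6 + K)*(-2 + K) (Y(K) = (K - 6)*(K - 2) = (-6 + K)*(-2 + K))
(Z + c(25, 40)*Y(21))/(4676494 + 1916590) = (269072 - 58*(12 + 21² - 8*21))/(4676494 + 1916590) = (269072 - 58*(12 + 441 - 168))/6593084 = (269072 - 58*285)*(1/6593084) = (269072 - 16530)*(1/6593084) = 252542*(1/6593084) = 126271/3296542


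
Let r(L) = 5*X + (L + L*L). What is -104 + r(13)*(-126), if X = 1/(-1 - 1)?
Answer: -22721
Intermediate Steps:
X = -1/2 (X = 1/(-2) = -1/2 ≈ -0.50000)
r(L) = -5/2 + L + L**2 (r(L) = 5*(-1/2) + (L + L*L) = -5/2 + (L + L**2) = -5/2 + L + L**2)
-104 + r(13)*(-126) = -104 + (-5/2 + 13 + 13**2)*(-126) = -104 + (-5/2 + 13 + 169)*(-126) = -104 + (359/2)*(-126) = -104 - 22617 = -22721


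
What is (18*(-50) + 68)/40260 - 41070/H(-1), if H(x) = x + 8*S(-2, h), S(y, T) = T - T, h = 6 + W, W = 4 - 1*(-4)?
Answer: 413369342/10065 ≈ 41070.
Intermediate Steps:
W = 8 (W = 4 + 4 = 8)
h = 14 (h = 6 + 8 = 14)
S(y, T) = 0
H(x) = x (H(x) = x + 8*0 = x + 0 = x)
(18*(-50) + 68)/40260 - 41070/H(-1) = (18*(-50) + 68)/40260 - 41070/(-1) = (-900 + 68)*(1/40260) - 41070*(-1) = -832*1/40260 + 41070 = -208/10065 + 41070 = 413369342/10065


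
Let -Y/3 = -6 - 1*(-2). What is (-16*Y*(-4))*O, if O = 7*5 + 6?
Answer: 31488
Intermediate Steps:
Y = 12 (Y = -3*(-6 - 1*(-2)) = -3*(-6 + 2) = -3*(-4) = 12)
O = 41 (O = 35 + 6 = 41)
(-16*Y*(-4))*O = -192*(-4)*41 = -16*(-48)*41 = 768*41 = 31488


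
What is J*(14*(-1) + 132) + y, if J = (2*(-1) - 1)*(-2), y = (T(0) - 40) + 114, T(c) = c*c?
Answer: 782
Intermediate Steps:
T(c) = c²
y = 74 (y = (0² - 40) + 114 = (0 - 40) + 114 = -40 + 114 = 74)
J = 6 (J = (-2 - 1)*(-2) = -3*(-2) = 6)
J*(14*(-1) + 132) + y = 6*(14*(-1) + 132) + 74 = 6*(-14 + 132) + 74 = 6*118 + 74 = 708 + 74 = 782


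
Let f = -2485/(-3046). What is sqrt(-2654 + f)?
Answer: I*sqrt(24616550554)/3046 ≈ 51.509*I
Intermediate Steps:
f = 2485/3046 (f = -2485*(-1/3046) = 2485/3046 ≈ 0.81582)
sqrt(-2654 + f) = sqrt(-2654 + 2485/3046) = sqrt(-8081599/3046) = I*sqrt(24616550554)/3046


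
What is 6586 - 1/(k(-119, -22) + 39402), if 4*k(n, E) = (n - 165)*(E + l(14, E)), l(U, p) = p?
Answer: 280076235/42526 ≈ 6586.0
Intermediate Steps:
k(n, E) = E*(-165 + n)/2 (k(n, E) = ((n - 165)*(E + E))/4 = ((-165 + n)*(2*E))/4 = (2*E*(-165 + n))/4 = E*(-165 + n)/2)
6586 - 1/(k(-119, -22) + 39402) = 6586 - 1/((1/2)*(-22)*(-165 - 119) + 39402) = 6586 - 1/((1/2)*(-22)*(-284) + 39402) = 6586 - 1/(3124 + 39402) = 6586 - 1/42526 = 280076235/42526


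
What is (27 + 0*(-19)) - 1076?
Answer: -1049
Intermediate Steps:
(27 + 0*(-19)) - 1076 = (27 + 0) - 1076 = 27 - 1076 = -1049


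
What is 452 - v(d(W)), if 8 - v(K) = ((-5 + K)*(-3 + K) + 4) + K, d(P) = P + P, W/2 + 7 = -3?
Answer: 2343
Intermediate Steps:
W = -20 (W = -14 + 2*(-3) = -14 - 6 = -20)
d(P) = 2*P
v(K) = 4 - K - (-5 + K)*(-3 + K) (v(K) = 8 - (((-5 + K)*(-3 + K) + 4) + K) = 8 - ((4 + (-5 + K)*(-3 + K)) + K) = 8 - (4 + K + (-5 + K)*(-3 + K)) = 8 + (-4 - K - (-5 + K)*(-3 + K)) = 4 - K - (-5 + K)*(-3 + K))
452 - v(d(W)) = 452 - (-11 - (2*(-20))² + 7*(2*(-20))) = 452 - (-11 - 1*(-40)² + 7*(-40)) = 452 - (-11 - 1*1600 - 280) = 452 - (-11 - 1600 - 280) = 452 - 1*(-1891) = 452 + 1891 = 2343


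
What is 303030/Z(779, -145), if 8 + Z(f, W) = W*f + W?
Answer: -151515/56554 ≈ -2.6791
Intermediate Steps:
Z(f, W) = -8 + W + W*f (Z(f, W) = -8 + (W*f + W) = -8 + (W + W*f) = -8 + W + W*f)
303030/Z(779, -145) = 303030/(-8 - 145 - 145*779) = 303030/(-8 - 145 - 112955) = 303030/(-113108) = 303030*(-1/113108) = -151515/56554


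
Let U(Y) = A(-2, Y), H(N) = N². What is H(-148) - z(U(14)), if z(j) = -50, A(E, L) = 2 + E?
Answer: 21954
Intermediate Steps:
U(Y) = 0 (U(Y) = 2 - 2 = 0)
H(-148) - z(U(14)) = (-148)² - 1*(-50) = 21904 + 50 = 21954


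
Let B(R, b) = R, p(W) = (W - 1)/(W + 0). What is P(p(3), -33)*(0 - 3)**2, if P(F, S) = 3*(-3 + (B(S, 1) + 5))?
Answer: -837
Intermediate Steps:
p(W) = (-1 + W)/W
P(F, S) = 6 + 3*S (P(F, S) = 3*(-3 + (S + 5)) = 3*(-3 + (5 + S)) = 3*(2 + S) = 6 + 3*S)
P(p(3), -33)*(0 - 3)**2 = (6 + 3*(-33))*(0 - 3)**2 = (6 - 99)*(-3)**2 = -93*9 = -837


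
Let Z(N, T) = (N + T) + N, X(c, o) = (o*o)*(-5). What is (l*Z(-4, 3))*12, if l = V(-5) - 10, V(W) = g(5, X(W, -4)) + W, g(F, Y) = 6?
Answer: 540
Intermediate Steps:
X(c, o) = -5*o**2 (X(c, o) = o**2*(-5) = -5*o**2)
Z(N, T) = T + 2*N
V(W) = 6 + W
l = -9 (l = (6 - 5) - 10 = 1 - 10 = -9)
(l*Z(-4, 3))*12 = -9*(3 + 2*(-4))*12 = -9*(3 - 8)*12 = -9*(-5)*12 = 45*12 = 540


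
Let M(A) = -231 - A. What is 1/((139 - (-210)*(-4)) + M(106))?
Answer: -1/1038 ≈ -0.00096339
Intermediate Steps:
1/((139 - (-210)*(-4)) + M(106)) = 1/((139 - (-210)*(-4)) + (-231 - 1*106)) = 1/((139 - 105*8) + (-231 - 106)) = 1/((139 - 840) - 337) = 1/(-701 - 337) = 1/(-1038) = -1/1038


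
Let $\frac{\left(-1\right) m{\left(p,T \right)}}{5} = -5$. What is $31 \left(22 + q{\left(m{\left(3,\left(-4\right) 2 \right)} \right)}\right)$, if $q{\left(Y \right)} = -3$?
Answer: $589$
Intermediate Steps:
$m{\left(p,T \right)} = 25$ ($m{\left(p,T \right)} = \left(-5\right) \left(-5\right) = 25$)
$31 \left(22 + q{\left(m{\left(3,\left(-4\right) 2 \right)} \right)}\right) = 31 \left(22 - 3\right) = 31 \cdot 19 = 589$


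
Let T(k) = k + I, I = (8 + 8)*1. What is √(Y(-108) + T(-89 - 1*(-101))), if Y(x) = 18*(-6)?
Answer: 4*I*√5 ≈ 8.9443*I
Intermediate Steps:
Y(x) = -108
I = 16 (I = 16*1 = 16)
T(k) = 16 + k (T(k) = k + 16 = 16 + k)
√(Y(-108) + T(-89 - 1*(-101))) = √(-108 + (16 + (-89 - 1*(-101)))) = √(-108 + (16 + (-89 + 101))) = √(-108 + (16 + 12)) = √(-108 + 28) = √(-80) = 4*I*√5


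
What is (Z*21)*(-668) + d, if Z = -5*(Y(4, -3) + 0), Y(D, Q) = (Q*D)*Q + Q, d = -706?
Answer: 2313914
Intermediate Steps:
Y(D, Q) = Q + D*Q² (Y(D, Q) = (D*Q)*Q + Q = D*Q² + Q = Q + D*Q²)
Z = -165 (Z = -5*(-3*(1 + 4*(-3)) + 0) = -5*(-3*(1 - 12) + 0) = -5*(-3*(-11) + 0) = -5*(33 + 0) = -5*33 = -165)
(Z*21)*(-668) + d = -165*21*(-668) - 706 = -3465*(-668) - 706 = 2314620 - 706 = 2313914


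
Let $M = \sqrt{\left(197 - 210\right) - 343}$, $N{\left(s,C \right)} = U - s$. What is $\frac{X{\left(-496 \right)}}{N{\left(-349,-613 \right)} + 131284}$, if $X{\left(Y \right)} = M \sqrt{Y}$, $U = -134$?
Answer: $- \frac{8 \sqrt{2759}}{131499} \approx -0.0031955$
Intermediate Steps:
$N{\left(s,C \right)} = -134 - s$
$M = 2 i \sqrt{89}$ ($M = \sqrt{-13 - 343} = \sqrt{-356} = 2 i \sqrt{89} \approx 18.868 i$)
$X{\left(Y \right)} = 2 i \sqrt{89} \sqrt{Y}$
$\frac{X{\left(-496 \right)}}{N{\left(-349,-613 \right)} + 131284} = \frac{2 i \sqrt{89} \sqrt{-496}}{\left(-134 - -349\right) + 131284} = \frac{2 i \sqrt{89} \cdot 4 i \sqrt{31}}{\left(-134 + 349\right) + 131284} = \frac{\left(-8\right) \sqrt{2759}}{215 + 131284} = \frac{\left(-8\right) \sqrt{2759}}{131499} = - 8 \sqrt{2759} \cdot \frac{1}{131499} = - \frac{8 \sqrt{2759}}{131499}$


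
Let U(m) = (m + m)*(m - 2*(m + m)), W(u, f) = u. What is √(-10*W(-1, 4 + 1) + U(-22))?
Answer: I*√2894 ≈ 53.796*I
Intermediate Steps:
U(m) = -6*m² (U(m) = (2*m)*(m - 4*m) = (2*m)*(-3*m) = -6*m²)
√(-10*W(-1, 4 + 1) + U(-22)) = √(-10*(-1) - 6*(-22)²) = √(10 - 6*484) = √(10 - 2904) = √(-2894) = I*√2894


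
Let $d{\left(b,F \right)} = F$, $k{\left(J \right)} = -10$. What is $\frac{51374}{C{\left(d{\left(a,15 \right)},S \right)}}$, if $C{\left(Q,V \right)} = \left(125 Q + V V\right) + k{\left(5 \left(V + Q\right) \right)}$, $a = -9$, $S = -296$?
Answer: $\frac{51374}{89481} \approx 0.57413$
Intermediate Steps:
$C{\left(Q,V \right)} = -10 + V^{2} + 125 Q$ ($C{\left(Q,V \right)} = \left(125 Q + V V\right) - 10 = \left(125 Q + V^{2}\right) - 10 = \left(V^{2} + 125 Q\right) - 10 = -10 + V^{2} + 125 Q$)
$\frac{51374}{C{\left(d{\left(a,15 \right)},S \right)}} = \frac{51374}{-10 + \left(-296\right)^{2} + 125 \cdot 15} = \frac{51374}{-10 + 87616 + 1875} = \frac{51374}{89481}$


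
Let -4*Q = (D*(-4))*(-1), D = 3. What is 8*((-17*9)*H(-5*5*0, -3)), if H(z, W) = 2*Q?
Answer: 7344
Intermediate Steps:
Q = -3 (Q = -3*(-4)*(-1)/4 = -(-3)*(-1) = -1/4*12 = -3)
H(z, W) = -6 (H(z, W) = 2*(-3) = -6)
8*((-17*9)*H(-5*5*0, -3)) = 8*(-17*9*(-6)) = 8*(-153*(-6)) = 8*918 = 7344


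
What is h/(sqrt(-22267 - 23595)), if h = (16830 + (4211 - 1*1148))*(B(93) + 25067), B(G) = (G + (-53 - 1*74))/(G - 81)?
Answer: -997202935*I*sqrt(45862)/91724 ≈ -2.3282e+6*I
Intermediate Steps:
B(G) = (-127 + G)/(-81 + G) (B(G) = (G + (-53 - 74))/(-81 + G) = (G - 127)/(-81 + G) = (-127 + G)/(-81 + G))
h = 997202935/2 (h = (16830 + (4211 - 1*1148))*((-127 + 93)/(-81 + 93) + 25067) = (16830 + (4211 - 1148))*(-34/12 + 25067) = (16830 + 3063)*((1/12)*(-34) + 25067) = 19893*(-17/6 + 25067) = 19893*(150385/6) = 997202935/2 ≈ 4.9860e+8)
h/(sqrt(-22267 - 23595)) = 997202935/(2*(sqrt(-22267 - 23595))) = 997202935/(2*(sqrt(-45862))) = 997202935/(2*((I*sqrt(45862)))) = 997202935*(-I*sqrt(45862)/45862)/2 = -997202935*I*sqrt(45862)/91724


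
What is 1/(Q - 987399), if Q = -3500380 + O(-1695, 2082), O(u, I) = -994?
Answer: -1/4488773 ≈ -2.2278e-7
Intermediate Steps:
Q = -3501374 (Q = -3500380 - 994 = -3501374)
1/(Q - 987399) = 1/(-3501374 - 987399) = 1/(-4488773) = -1/4488773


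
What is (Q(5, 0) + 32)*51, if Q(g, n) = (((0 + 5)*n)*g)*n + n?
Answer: 1632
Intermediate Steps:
Q(g, n) = n + 5*g*n² (Q(g, n) = ((5*n)*g)*n + n = (5*g*n)*n + n = 5*g*n² + n = n + 5*g*n²)
(Q(5, 0) + 32)*51 = (0*(1 + 5*5*0) + 32)*51 = (0*(1 + 0) + 32)*51 = (0*1 + 32)*51 = (0 + 32)*51 = 32*51 = 1632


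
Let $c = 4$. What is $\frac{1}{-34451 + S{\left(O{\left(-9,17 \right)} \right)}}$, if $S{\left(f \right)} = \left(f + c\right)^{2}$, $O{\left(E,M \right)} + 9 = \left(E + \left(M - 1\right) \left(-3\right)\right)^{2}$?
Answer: $\frac{1}{10489085} \approx 9.5337 \cdot 10^{-8}$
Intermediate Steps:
$O{\left(E,M \right)} = -9 + \left(3 + E - 3 M\right)^{2}$ ($O{\left(E,M \right)} = -9 + \left(E + \left(M - 1\right) \left(-3\right)\right)^{2} = -9 + \left(E + \left(-1 + M\right) \left(-3\right)\right)^{2} = -9 + \left(E - \left(-3 + 3 M\right)\right)^{2} = -9 + \left(3 + E - 3 M\right)^{2}$)
$S{\left(f \right)} = \left(4 + f\right)^{2}$ ($S{\left(f \right)} = \left(f + 4\right)^{2} = \left(4 + f\right)^{2}$)
$\frac{1}{-34451 + S{\left(O{\left(-9,17 \right)} \right)}} = \frac{1}{-34451 + \left(4 - \left(9 - \left(3 - 9 - 51\right)^{2}\right)\right)^{2}} = \frac{1}{-34451 + \left(4 - \left(9 - \left(-57\right)^{2}\right)\right)^{2}} = \frac{1}{-34451 + \left(4 + \left(-9 + 3249\right)\right)^{2}} = \frac{1}{-34451 + \left(4 + 3240\right)^{2}} = \frac{1}{-34451 + 3244^{2}} = \frac{1}{-34451 + 10523536} = \frac{1}{10489085}$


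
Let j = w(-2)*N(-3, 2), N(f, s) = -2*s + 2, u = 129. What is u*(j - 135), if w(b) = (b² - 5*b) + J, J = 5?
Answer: -22317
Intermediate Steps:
w(b) = 5 + b² - 5*b (w(b) = (b² - 5*b) + 5 = 5 + b² - 5*b)
N(f, s) = 2 - 2*s
j = -38 (j = (5 + (-2)² - 5*(-2))*(2 - 2*2) = (5 + 4 + 10)*(2 - 4) = 19*(-2) = -38)
u*(j - 135) = 129*(-38 - 135) = 129*(-173) = -22317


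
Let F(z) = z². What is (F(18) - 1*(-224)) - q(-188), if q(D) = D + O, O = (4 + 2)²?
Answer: 700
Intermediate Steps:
O = 36 (O = 6² = 36)
q(D) = 36 + D (q(D) = D + 36 = 36 + D)
(F(18) - 1*(-224)) - q(-188) = (18² - 1*(-224)) - (36 - 188) = (324 + 224) - 1*(-152) = 548 + 152 = 700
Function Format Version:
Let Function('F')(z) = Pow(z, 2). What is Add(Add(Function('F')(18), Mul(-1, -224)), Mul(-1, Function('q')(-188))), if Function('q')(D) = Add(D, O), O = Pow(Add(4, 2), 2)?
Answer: 700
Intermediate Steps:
O = 36 (O = Pow(6, 2) = 36)
Function('q')(D) = Add(36, D) (Function('q')(D) = Add(D, 36) = Add(36, D))
Add(Add(Function('F')(18), Mul(-1, -224)), Mul(-1, Function('q')(-188))) = Add(Add(Pow(18, 2), Mul(-1, -224)), Mul(-1, Add(36, -188))) = Add(Add(324, 224), Mul(-1, -152)) = Add(548, 152) = 700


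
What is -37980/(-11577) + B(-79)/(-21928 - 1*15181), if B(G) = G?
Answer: 470104801/143203631 ≈ 3.2828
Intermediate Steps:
-37980/(-11577) + B(-79)/(-21928 - 1*15181) = -37980/(-11577) - 79/(-21928 - 1*15181) = -37980*(-1/11577) - 79/(-21928 - 15181) = 12660/3859 - 79/(-37109) = 12660/3859 - 79*(-1/37109) = 12660/3859 + 79/37109 = 470104801/143203631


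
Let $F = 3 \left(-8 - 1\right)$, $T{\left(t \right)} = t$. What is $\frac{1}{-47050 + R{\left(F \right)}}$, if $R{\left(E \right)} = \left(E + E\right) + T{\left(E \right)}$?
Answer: $- \frac{1}{47131} \approx -2.1217 \cdot 10^{-5}$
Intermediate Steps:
$F = -27$ ($F = 3 \left(-9\right) = -27$)
$R{\left(E \right)} = 3 E$ ($R{\left(E \right)} = \left(E + E\right) + E = 2 E + E = 3 E$)
$\frac{1}{-47050 + R{\left(F \right)}} = \frac{1}{-47050 + 3 \left(-27\right)} = \frac{1}{-47050 - 81} = \frac{1}{-47131} = - \frac{1}{47131}$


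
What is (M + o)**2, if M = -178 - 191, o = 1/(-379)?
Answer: 19558581904/143641 ≈ 1.3616e+5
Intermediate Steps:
o = -1/379 ≈ -0.0026385
M = -369
(M + o)**2 = (-369 - 1/379)**2 = (-139852/379)**2 = 19558581904/143641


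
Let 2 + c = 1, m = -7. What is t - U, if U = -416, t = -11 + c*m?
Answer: 412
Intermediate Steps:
c = -1 (c = -2 + 1 = -1)
t = -4 (t = -11 - 1*(-7) = -11 + 7 = -4)
t - U = -4 - 1*(-416) = -4 + 416 = 412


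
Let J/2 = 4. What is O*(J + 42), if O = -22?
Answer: -1100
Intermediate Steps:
J = 8 (J = 2*4 = 8)
O*(J + 42) = -22*(8 + 42) = -22*50 = -1100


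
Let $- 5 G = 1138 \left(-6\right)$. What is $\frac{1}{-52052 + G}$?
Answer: $- \frac{5}{253432} \approx -1.9729 \cdot 10^{-5}$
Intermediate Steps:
$G = \frac{6828}{5}$ ($G = - \frac{1138 \left(-6\right)}{5} = \left(- \frac{1}{5}\right) \left(-6828\right) = \frac{6828}{5} \approx 1365.6$)
$\frac{1}{-52052 + G} = \frac{1}{-52052 + \frac{6828}{5}} = \frac{1}{- \frac{253432}{5}} = - \frac{5}{253432}$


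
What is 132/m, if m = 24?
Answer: 11/2 ≈ 5.5000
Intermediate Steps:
132/m = 132/24 = 132*(1/24) = 11/2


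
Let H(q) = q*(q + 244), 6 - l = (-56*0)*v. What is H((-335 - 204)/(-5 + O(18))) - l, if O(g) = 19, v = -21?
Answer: -31671/4 ≈ -7917.8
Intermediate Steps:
l = 6 (l = 6 - (-56*0)*(-21) = 6 - 0*(-21) = 6 - 1*0 = 6 + 0 = 6)
H(q) = q*(244 + q)
H((-335 - 204)/(-5 + O(18))) - l = ((-335 - 204)/(-5 + 19))*(244 + (-335 - 204)/(-5 + 19)) - 1*6 = (-539/14)*(244 - 539/14) - 6 = (-539*1/14)*(244 - 539*1/14) - 6 = -77*(244 - 77/2)/2 - 6 = -77/2*411/2 - 6 = -31647/4 - 6 = -31671/4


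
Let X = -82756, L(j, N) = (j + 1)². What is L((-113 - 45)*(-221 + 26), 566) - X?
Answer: 949400477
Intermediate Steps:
L(j, N) = (1 + j)²
L((-113 - 45)*(-221 + 26), 566) - X = (1 + (-113 - 45)*(-221 + 26))² - 1*(-82756) = (1 - 158*(-195))² + 82756 = (1 + 30810)² + 82756 = 30811² + 82756 = 949317721 + 82756 = 949400477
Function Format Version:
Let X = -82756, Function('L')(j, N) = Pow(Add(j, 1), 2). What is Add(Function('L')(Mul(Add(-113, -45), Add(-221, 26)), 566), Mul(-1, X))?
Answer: 949400477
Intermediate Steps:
Function('L')(j, N) = Pow(Add(1, j), 2)
Add(Function('L')(Mul(Add(-113, -45), Add(-221, 26)), 566), Mul(-1, X)) = Add(Pow(Add(1, Mul(Add(-113, -45), Add(-221, 26))), 2), Mul(-1, -82756)) = Add(Pow(Add(1, Mul(-158, -195)), 2), 82756) = Add(Pow(Add(1, 30810), 2), 82756) = Add(Pow(30811, 2), 82756) = Add(949317721, 82756) = 949400477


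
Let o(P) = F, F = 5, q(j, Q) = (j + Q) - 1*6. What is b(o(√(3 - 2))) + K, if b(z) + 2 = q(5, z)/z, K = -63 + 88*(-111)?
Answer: -49161/5 ≈ -9832.2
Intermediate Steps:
q(j, Q) = -6 + Q + j (q(j, Q) = (Q + j) - 6 = -6 + Q + j)
K = -9831 (K = -63 - 9768 = -9831)
o(P) = 5
b(z) = -2 + (-1 + z)/z (b(z) = -2 + (-6 + z + 5)/z = -2 + (-1 + z)/z)
b(o(√(3 - 2))) + K = (-1 - 1*5)/5 - 9831 = (-1 - 5)/5 - 9831 = (⅕)*(-6) - 9831 = -6/5 - 9831 = -49161/5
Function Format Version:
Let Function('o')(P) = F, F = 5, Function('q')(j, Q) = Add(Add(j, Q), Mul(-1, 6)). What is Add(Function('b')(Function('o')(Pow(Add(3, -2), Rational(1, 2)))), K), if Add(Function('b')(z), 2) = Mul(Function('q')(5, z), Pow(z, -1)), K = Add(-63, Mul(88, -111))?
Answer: Rational(-49161, 5) ≈ -9832.2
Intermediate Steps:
Function('q')(j, Q) = Add(-6, Q, j) (Function('q')(j, Q) = Add(Add(Q, j), -6) = Add(-6, Q, j))
K = -9831 (K = Add(-63, -9768) = -9831)
Function('o')(P) = 5
Function('b')(z) = Add(-2, Mul(Pow(z, -1), Add(-1, z))) (Function('b')(z) = Add(-2, Mul(Add(-6, z, 5), Pow(z, -1))) = Add(-2, Mul(Add(-1, z), Pow(z, -1))) = Add(-2, Mul(Pow(z, -1), Add(-1, z))))
Add(Function('b')(Function('o')(Pow(Add(3, -2), Rational(1, 2)))), K) = Add(Mul(Pow(5, -1), Add(-1, Mul(-1, 5))), -9831) = Add(Mul(Rational(1, 5), Add(-1, -5)), -9831) = Add(Mul(Rational(1, 5), -6), -9831) = Add(Rational(-6, 5), -9831) = Rational(-49161, 5)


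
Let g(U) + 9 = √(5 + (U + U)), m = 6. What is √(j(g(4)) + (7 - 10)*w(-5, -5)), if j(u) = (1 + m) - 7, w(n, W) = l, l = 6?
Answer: 3*I*√2 ≈ 4.2426*I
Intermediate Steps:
w(n, W) = 6
g(U) = -9 + √(5 + 2*U) (g(U) = -9 + √(5 + (U + U)) = -9 + √(5 + 2*U))
j(u) = 0 (j(u) = (1 + 6) - 7 = 7 - 7 = 0)
√(j(g(4)) + (7 - 10)*w(-5, -5)) = √(0 + (7 - 10)*6) = √(0 - 3*6) = √(0 - 18) = √(-18) = 3*I*√2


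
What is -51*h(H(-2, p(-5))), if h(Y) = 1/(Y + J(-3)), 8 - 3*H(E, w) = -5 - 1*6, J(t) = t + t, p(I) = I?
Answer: -153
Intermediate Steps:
J(t) = 2*t
H(E, w) = 19/3 (H(E, w) = 8/3 - (-5 - 1*6)/3 = 8/3 - (-5 - 6)/3 = 8/3 - 1/3*(-11) = 8/3 + 11/3 = 19/3)
h(Y) = 1/(-6 + Y) (h(Y) = 1/(Y + 2*(-3)) = 1/(Y - 6) = 1/(-6 + Y))
-51*h(H(-2, p(-5))) = -51/(-6 + 19/3) = -51/1/3 = -51*3 = -153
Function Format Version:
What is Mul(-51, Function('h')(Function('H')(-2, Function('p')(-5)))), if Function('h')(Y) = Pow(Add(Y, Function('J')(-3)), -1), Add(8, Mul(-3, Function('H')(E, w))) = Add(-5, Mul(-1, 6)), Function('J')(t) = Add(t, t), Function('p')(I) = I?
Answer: -153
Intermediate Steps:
Function('J')(t) = Mul(2, t)
Function('H')(E, w) = Rational(19, 3) (Function('H')(E, w) = Add(Rational(8, 3), Mul(Rational(-1, 3), Add(-5, Mul(-1, 6)))) = Add(Rational(8, 3), Mul(Rational(-1, 3), Add(-5, -6))) = Add(Rational(8, 3), Mul(Rational(-1, 3), -11)) = Add(Rational(8, 3), Rational(11, 3)) = Rational(19, 3))
Function('h')(Y) = Pow(Add(-6, Y), -1) (Function('h')(Y) = Pow(Add(Y, Mul(2, -3)), -1) = Pow(Add(Y, -6), -1) = Pow(Add(-6, Y), -1))
Mul(-51, Function('h')(Function('H')(-2, Function('p')(-5)))) = Mul(-51, Pow(Add(-6, Rational(19, 3)), -1)) = Mul(-51, Pow(Rational(1, 3), -1)) = Mul(-51, 3) = -153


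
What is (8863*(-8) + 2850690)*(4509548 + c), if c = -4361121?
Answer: 412595296622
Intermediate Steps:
(8863*(-8) + 2850690)*(4509548 + c) = (8863*(-8) + 2850690)*(4509548 - 4361121) = (-70904 + 2850690)*148427 = 2779786*148427 = 412595296622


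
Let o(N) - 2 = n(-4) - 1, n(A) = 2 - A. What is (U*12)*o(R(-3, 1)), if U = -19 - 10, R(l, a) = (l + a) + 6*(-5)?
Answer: -2436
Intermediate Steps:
R(l, a) = -30 + a + l (R(l, a) = (a + l) - 30 = -30 + a + l)
U = -29
o(N) = 7 (o(N) = 2 + ((2 - 1*(-4)) - 1) = 2 + ((2 + 4) - 1) = 2 + (6 - 1) = 2 + 5 = 7)
(U*12)*o(R(-3, 1)) = -29*12*7 = -348*7 = -2436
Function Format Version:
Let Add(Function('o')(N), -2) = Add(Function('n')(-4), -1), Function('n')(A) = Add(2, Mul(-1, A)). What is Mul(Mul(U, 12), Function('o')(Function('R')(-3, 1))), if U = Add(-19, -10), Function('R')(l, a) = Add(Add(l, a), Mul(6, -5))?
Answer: -2436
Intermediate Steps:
Function('R')(l, a) = Add(-30, a, l) (Function('R')(l, a) = Add(Add(a, l), -30) = Add(-30, a, l))
U = -29
Function('o')(N) = 7 (Function('o')(N) = Add(2, Add(Add(2, Mul(-1, -4)), -1)) = Add(2, Add(Add(2, 4), -1)) = Add(2, Add(6, -1)) = Add(2, 5) = 7)
Mul(Mul(U, 12), Function('o')(Function('R')(-3, 1))) = Mul(Mul(-29, 12), 7) = Mul(-348, 7) = -2436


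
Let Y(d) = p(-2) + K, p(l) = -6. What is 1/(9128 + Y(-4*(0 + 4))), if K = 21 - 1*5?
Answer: 1/9138 ≈ 0.00010943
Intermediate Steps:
K = 16 (K = 21 - 5 = 16)
Y(d) = 10 (Y(d) = -6 + 16 = 10)
1/(9128 + Y(-4*(0 + 4))) = 1/(9128 + 10) = 1/9138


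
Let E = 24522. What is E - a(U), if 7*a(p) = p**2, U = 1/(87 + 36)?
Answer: 2596953365/105903 ≈ 24522.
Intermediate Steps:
U = 1/123 ≈ 0.0081301
a(p) = p**2/7
E - a(U) = 24522 - (1/123)**2/7 = 24522 - 1/(7*15129) = 24522 - 1*1/105903 = 24522 - 1/105903 = 2596953365/105903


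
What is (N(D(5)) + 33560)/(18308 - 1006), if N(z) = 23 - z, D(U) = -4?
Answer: 33587/17302 ≈ 1.9412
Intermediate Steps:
(N(D(5)) + 33560)/(18308 - 1006) = ((23 - 1*(-4)) + 33560)/(18308 - 1006) = ((23 + 4) + 33560)/17302 = (27 + 33560)*(1/17302) = 33587*(1/17302) = 33587/17302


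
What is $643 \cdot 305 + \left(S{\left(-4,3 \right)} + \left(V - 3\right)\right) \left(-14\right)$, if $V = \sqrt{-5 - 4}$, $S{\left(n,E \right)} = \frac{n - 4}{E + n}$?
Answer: $196045 - 42 i \approx 1.9605 \cdot 10^{5} - 42.0 i$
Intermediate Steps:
$S{\left(n,E \right)} = \frac{-4 + n}{E + n}$
$V = 3 i$ ($V = \sqrt{-9} = 3 i \approx 3.0 i$)
$643 \cdot 305 + \left(S{\left(-4,3 \right)} + \left(V - 3\right)\right) \left(-14\right) = 643 \cdot 305 + \left(\frac{-4 - 4}{3 - 4} - \left(3 - 3 i\right)\right) \left(-14\right) = 196115 + \left(\frac{1}{-1} \left(-8\right) - \left(3 - 3 i\right)\right) \left(-14\right) = 196115 + \left(\left(-1\right) \left(-8\right) - \left(3 - 3 i\right)\right) \left(-14\right) = 196115 + \left(8 - \left(3 - 3 i\right)\right) \left(-14\right) = 196115 + \left(5 + 3 i\right) \left(-14\right) = 196115 - \left(70 + 42 i\right) = 196045 - 42 i$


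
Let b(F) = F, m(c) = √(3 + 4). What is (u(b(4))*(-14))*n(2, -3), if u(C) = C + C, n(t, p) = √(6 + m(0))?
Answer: -112*√(6 + √7) ≈ -329.32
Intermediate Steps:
m(c) = √7
n(t, p) = √(6 + √7)
u(C) = 2*C
(u(b(4))*(-14))*n(2, -3) = ((2*4)*(-14))*√(6 + √7) = (8*(-14))*√(6 + √7) = -112*√(6 + √7)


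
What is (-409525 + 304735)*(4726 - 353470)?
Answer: 36544883760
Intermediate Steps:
(-409525 + 304735)*(4726 - 353470) = -104790*(-348744) = 36544883760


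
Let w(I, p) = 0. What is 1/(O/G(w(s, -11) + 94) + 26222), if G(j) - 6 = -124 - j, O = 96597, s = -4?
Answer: 212/5462467 ≈ 3.8810e-5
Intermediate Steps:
G(j) = -118 - j (G(j) = 6 + (-124 - j) = -118 - j)
1/(O/G(w(s, -11) + 94) + 26222) = 1/(96597/(-118 - (0 + 94)) + 26222) = 1/(96597/(-118 - 1*94) + 26222) = 1/(96597/(-118 - 94) + 26222) = 1/(96597/(-212) + 26222) = 1/(96597*(-1/212) + 26222) = 1/(-96597/212 + 26222) = 1/(5462467/212) = 212/5462467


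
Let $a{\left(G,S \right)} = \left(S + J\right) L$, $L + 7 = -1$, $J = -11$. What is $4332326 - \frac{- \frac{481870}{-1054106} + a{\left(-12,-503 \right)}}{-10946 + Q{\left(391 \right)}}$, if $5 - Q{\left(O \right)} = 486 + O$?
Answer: $\frac{26984814645238275}{6228712354} \approx 4.3323 \cdot 10^{6}$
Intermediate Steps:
$L = -8$ ($L = -7 - 1 = -8$)
$a{\left(G,S \right)} = 88 - 8 S$ ($a{\left(G,S \right)} = \left(S - 11\right) \left(-8\right) = \left(-11 + S\right) \left(-8\right) = 88 - 8 S$)
$Q{\left(O \right)} = -481 - O$ ($Q{\left(O \right)} = 5 - \left(486 + O\right) = -481 - O$)
$4332326 - \frac{- \frac{481870}{-1054106} + a{\left(-12,-503 \right)}}{-10946 + Q{\left(391 \right)}} = 4332326 - \frac{- \frac{481870}{-1054106} + \left(88 - -4024\right)}{-10946 - 872} = 4332326 - \frac{\left(-481870\right) \left(- \frac{1}{1054106}\right) + \left(88 + 4024\right)}{-10946 - 872} = 4332326 - \frac{\frac{240935}{527053} + 4112}{-10946 - 872} = 4332326 - \frac{2167482871}{527053 \left(-11818\right)} = 4332326 - \frac{2167482871}{527053} \left(- \frac{1}{11818}\right) = 4332326 - - \frac{2167482871}{6228712354} = 4332326 + \frac{2167482871}{6228712354} = \frac{26984814645238275}{6228712354}$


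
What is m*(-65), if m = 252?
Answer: -16380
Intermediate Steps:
m*(-65) = 252*(-65) = -16380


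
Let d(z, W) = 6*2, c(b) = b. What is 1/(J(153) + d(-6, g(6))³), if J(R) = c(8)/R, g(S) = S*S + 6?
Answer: 153/264392 ≈ 0.00057869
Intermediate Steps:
g(S) = 6 + S² (g(S) = S² + 6 = 6 + S²)
d(z, W) = 12
J(R) = 8/R
1/(J(153) + d(-6, g(6))³) = 1/(8/153 + 12³) = 1/(8*(1/153) + 1728) = 1/(8/153 + 1728) = 1/(264392/153) = 153/264392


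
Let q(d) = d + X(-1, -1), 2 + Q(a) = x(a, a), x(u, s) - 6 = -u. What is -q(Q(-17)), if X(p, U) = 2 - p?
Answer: -24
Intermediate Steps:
x(u, s) = 6 - u
Q(a) = 4 - a (Q(a) = -2 + (6 - a) = 4 - a)
q(d) = 3 + d (q(d) = d + (2 - 1*(-1)) = d + (2 + 1) = d + 3 = 3 + d)
-q(Q(-17)) = -(3 + (4 - 1*(-17))) = -(3 + (4 + 17)) = -(3 + 21) = -1*24 = -24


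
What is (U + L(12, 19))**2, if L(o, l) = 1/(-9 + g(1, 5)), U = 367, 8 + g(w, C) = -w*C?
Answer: 65173329/484 ≈ 1.3466e+5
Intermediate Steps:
g(w, C) = -8 - C*w (g(w, C) = -8 - w*C = -8 - C*w)
L(o, l) = -1/22 (L(o, l) = 1/(-9 + (-8 - 1*5*1)) = 1/(-9 + (-8 - 5)) = 1/(-9 - 13) = 1/(-22) = -1/22)
(U + L(12, 19))**2 = (367 - 1/22)**2 = (8073/22)**2 = 65173329/484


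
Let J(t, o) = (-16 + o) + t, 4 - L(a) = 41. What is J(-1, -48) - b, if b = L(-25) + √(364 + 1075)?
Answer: -28 - √1439 ≈ -65.934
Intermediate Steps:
L(a) = -37 (L(a) = 4 - 1*41 = 4 - 41 = -37)
J(t, o) = -16 + o + t
b = -37 + √1439 (b = -37 + √(364 + 1075) = -37 + √1439 ≈ 0.93415)
J(-1, -48) - b = (-16 - 48 - 1) - (-37 + √1439) = -65 + (37 - √1439) = -28 - √1439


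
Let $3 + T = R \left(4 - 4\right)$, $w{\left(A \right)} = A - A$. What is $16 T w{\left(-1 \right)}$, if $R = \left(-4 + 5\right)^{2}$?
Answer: $0$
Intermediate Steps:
$w{\left(A \right)} = 0$
$R = 1$ ($R = 1^{2} = 1$)
$T = -3$ ($T = -3 + 1 \left(4 - 4\right) = -3 + 1 \cdot 0 = -3 + 0 = -3$)
$16 T w{\left(-1 \right)} = 16 \left(-3\right) 0 = \left(-48\right) 0 = 0$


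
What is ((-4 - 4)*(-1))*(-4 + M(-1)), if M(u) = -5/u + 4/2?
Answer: 24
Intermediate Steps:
M(u) = 2 - 5/u (M(u) = -5/u + 4*(½) = -5/u + 2 = 2 - 5/u)
((-4 - 4)*(-1))*(-4 + M(-1)) = ((-4 - 4)*(-1))*(-4 + (2 - 5/(-1))) = (-8*(-1))*(-4 + (2 - 5*(-1))) = 8*(-4 + (2 + 5)) = 8*(-4 + 7) = 8*3 = 24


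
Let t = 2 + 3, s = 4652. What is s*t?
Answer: 23260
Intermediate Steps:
t = 5
s*t = 4652*5 = 23260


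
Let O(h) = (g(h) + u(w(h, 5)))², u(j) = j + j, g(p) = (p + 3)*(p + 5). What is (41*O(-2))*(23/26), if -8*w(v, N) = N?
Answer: 46207/416 ≈ 111.07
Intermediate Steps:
g(p) = (3 + p)*(5 + p)
w(v, N) = -N/8
u(j) = 2*j
O(h) = (55/4 + h² + 8*h)² (O(h) = ((15 + h² + 8*h) + 2*(-⅛*5))² = ((15 + h² + 8*h) + 2*(-5/8))² = ((15 + h² + 8*h) - 5/4)² = (55/4 + h² + 8*h)²)
(41*O(-2))*(23/26) = (41*((55 + 4*(-2)² + 32*(-2))²/16))*(23/26) = (41*((55 + 4*4 - 64)²/16))*(23*(1/26)) = (41*((55 + 16 - 64)²/16))*(23/26) = (41*((1/16)*7²))*(23/26) = (41*((1/16)*49))*(23/26) = (41*(49/16))*(23/26) = (2009/16)*(23/26) = 46207/416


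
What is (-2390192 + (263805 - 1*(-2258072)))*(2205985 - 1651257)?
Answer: 73049356680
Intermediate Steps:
(-2390192 + (263805 - 1*(-2258072)))*(2205985 - 1651257) = (-2390192 + (263805 + 2258072))*554728 = (-2390192 + 2521877)*554728 = 131685*554728 = 73049356680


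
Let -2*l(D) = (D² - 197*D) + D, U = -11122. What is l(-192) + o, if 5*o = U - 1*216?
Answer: -197578/5 ≈ -39516.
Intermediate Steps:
l(D) = 98*D - D²/2 (l(D) = -((D² - 197*D) + D)/2 = -(D² - 196*D)/2 = 98*D - D²/2)
o = -11338/5 (o = (-11122 - 1*216)/5 = (-11122 - 216)/5 = (⅕)*(-11338) = -11338/5 ≈ -2267.6)
l(-192) + o = (½)*(-192)*(196 - 1*(-192)) - 11338/5 = (½)*(-192)*(196 + 192) - 11338/5 = (½)*(-192)*388 - 11338/5 = -37248 - 11338/5 = -197578/5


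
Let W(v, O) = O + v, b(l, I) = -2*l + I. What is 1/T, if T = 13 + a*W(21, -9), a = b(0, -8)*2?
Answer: -1/179 ≈ -0.0055866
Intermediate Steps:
b(l, I) = I - 2*l
a = -16 (a = (-8 - 2*0)*2 = (-8 + 0)*2 = -8*2 = -16)
T = -179 (T = 13 - 16*(-9 + 21) = 13 - 16*12 = 13 - 192 = -179)
1/T = 1/(-179) = -1/179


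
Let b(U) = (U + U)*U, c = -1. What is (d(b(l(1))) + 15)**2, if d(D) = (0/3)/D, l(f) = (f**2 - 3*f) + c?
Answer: 225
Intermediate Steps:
l(f) = -1 + f**2 - 3*f (l(f) = (f**2 - 3*f) - 1 = -1 + f**2 - 3*f)
b(U) = 2*U**2 (b(U) = (2*U)*U = 2*U**2)
d(D) = 0 (d(D) = (0*(1/3))/D = 0/D = 0)
(d(b(l(1))) + 15)**2 = (0 + 15)**2 = 15**2 = 225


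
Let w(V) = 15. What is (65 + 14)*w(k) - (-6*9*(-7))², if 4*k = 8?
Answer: -141699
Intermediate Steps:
k = 2 (k = (¼)*8 = 2)
(65 + 14)*w(k) - (-6*9*(-7))² = (65 + 14)*15 - (-6*9*(-7))² = 79*15 - (-54*(-7))² = 1185 - 1*378² = 1185 - 1*142884 = 1185 - 142884 = -141699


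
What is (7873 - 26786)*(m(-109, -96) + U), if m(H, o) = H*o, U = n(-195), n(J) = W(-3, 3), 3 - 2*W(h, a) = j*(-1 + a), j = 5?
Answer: -395678873/2 ≈ -1.9784e+8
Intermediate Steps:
W(h, a) = 4 - 5*a/2 (W(h, a) = 3/2 - 5*(-1 + a)/2 = 3/2 - (-5 + 5*a)/2 = 3/2 + (5/2 - 5*a/2) = 4 - 5*a/2)
n(J) = -7/2 (n(J) = 4 - 5/2*3 = 4 - 15/2 = -7/2)
U = -7/2 ≈ -3.5000
(7873 - 26786)*(m(-109, -96) + U) = (7873 - 26786)*(-109*(-96) - 7/2) = -18913*(10464 - 7/2) = -18913*20921/2 = -395678873/2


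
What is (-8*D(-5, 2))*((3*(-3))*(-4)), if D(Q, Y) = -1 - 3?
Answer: 1152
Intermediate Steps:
D(Q, Y) = -4
(-8*D(-5, 2))*((3*(-3))*(-4)) = (-8*(-4))*((3*(-3))*(-4)) = 32*(-9*(-4)) = 32*36 = 1152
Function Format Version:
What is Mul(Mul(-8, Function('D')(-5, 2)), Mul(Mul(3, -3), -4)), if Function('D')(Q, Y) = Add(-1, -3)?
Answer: 1152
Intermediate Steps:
Function('D')(Q, Y) = -4
Mul(Mul(-8, Function('D')(-5, 2)), Mul(Mul(3, -3), -4)) = Mul(Mul(-8, -4), Mul(Mul(3, -3), -4)) = Mul(32, Mul(-9, -4)) = Mul(32, 36) = 1152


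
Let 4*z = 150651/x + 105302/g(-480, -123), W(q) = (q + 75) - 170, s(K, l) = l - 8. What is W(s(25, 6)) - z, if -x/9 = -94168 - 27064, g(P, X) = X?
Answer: 6978237199/59646144 ≈ 116.99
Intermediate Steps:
s(K, l) = -8 + l
W(q) = -95 + q (W(q) = (75 + q) - 170 = -95 + q)
x = 1091088 (x = -9*(-94168 - 27064) = -9*(-121232) = 1091088)
z = -12763913167/59646144 (z = (150651/1091088 + 105302/(-123))/4 = (150651*(1/1091088) + 105302*(-1/123))/4 = (16739/121232 - 105302/123)/4 = (¼)*(-12763913167/14911536) = -12763913167/59646144 ≈ -213.99)
W(s(25, 6)) - z = (-95 + (-8 + 6)) - 1*(-12763913167/59646144) = (-95 - 2) + 12763913167/59646144 = -97 + 12763913167/59646144 = 6978237199/59646144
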